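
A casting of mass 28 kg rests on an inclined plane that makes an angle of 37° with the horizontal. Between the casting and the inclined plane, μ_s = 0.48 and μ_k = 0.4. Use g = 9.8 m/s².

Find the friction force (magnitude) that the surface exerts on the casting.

Perpendicular to the surface, N = m g cos θ = 28·9.8·cos 37° = 219.1 N.
Along the slope the weight component is m g sin θ = 165.1 N; friction must supply exactly this, acting up-slope.
Maximum static friction available: μ_s N = 0.48 × 219.1 = 105.2 N.
|165.1| exceeds 105.2 N, so the casting slips down-slope; friction is kinetic, f = μ_k N = 0.4×219.1 = 87.7 N.

f ≈ 87.7 N (up the incline)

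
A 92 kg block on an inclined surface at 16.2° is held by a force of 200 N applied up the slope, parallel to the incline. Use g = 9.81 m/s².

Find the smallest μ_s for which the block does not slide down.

μ_s,min ≈ 0.0598

N = m g cos θ = 866.7 N.
Friction must make up the shortfall along the incline: f = m g sin θ − P = 251.8 − 200 = 51.8 N.
At the threshold f = μ_s N, so μ_s,min = 51.8/866.7 = 0.0598.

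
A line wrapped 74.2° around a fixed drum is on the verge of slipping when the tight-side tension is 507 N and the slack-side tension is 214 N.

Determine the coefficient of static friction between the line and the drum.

T₂/T₁ = e^{μβ} → μ = ln(T₂/T₁)/β.
β = 74.2° = 1.295 rad.
μ = ln(507/214)/1.295 = ln(2.369)/1.295 = 0.666.

μ ≈ 0.666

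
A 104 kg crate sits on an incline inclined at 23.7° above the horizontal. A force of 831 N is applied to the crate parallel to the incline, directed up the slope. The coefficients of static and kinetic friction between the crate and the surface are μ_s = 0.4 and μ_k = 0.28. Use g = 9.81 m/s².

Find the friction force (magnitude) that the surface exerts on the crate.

Normal force: N = m g cos θ = 104 × 9.81 × cos 23.7° = 934.2 N.
Parallel to the incline, ΣF = 0 gives f = m g sin θ − P = 410.1 − 831 = -420.9 N (up-slope positive).
Maximum static friction available: μ_s N = 0.4 × 934.2 = 373.7 N.
|-420.9| exceeds 373.7 N, so the crate slips up-slope; friction is kinetic, f = μ_k N = 0.28×934.2 = 262 N.

f ≈ 262 N (down the incline)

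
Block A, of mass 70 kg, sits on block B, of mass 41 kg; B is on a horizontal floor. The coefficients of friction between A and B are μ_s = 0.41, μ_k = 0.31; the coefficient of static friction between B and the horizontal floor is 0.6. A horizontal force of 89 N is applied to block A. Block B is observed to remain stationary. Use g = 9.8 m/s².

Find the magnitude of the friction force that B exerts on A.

f ≈ 89 N

The normal force B exerts on A is simply A's weight, N₁ = 686 N.
So the A–B interface can sustain at most μ_s N₁ = 281.3 N of static friction.
Since P = 89 N ≤ 281.3 N, A does not slip on B; friction on A equals P = 89 N.
B experiences an equal 89 N forward from A (third law). B is in equilibrium, so the floor supplies f₂ = 89 N of static friction (limit μ_s(m_A+m_B)g = 652.7 N, not exceeded).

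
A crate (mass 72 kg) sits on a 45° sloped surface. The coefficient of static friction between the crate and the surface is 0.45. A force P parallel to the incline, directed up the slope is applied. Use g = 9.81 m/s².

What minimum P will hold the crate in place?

P_min ≈ 275 N

The crate tends to slide down (tan θ > μ_s), so at the point of impending slip friction acts up-slope at its limit: f = μ_s N.
P is parallel to the surface, so N = m g cos θ = 499 N.
Along the incline: P + μ_s N = m g sin θ, so P = 499 − 0.45×499 = 275 N.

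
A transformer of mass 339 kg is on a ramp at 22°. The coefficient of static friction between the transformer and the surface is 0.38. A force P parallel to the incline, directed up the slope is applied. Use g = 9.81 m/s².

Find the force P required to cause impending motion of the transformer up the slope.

At impending motion up the slope, friction acts down-slope at its limit: f = μ_s N.
P is parallel to the surface, so N = m g cos θ = 3080 N.
Along the incline: P = m g sin θ + μ_s N = 1250 + 0.38×3080 = 2420 N.

P ≈ 2420 N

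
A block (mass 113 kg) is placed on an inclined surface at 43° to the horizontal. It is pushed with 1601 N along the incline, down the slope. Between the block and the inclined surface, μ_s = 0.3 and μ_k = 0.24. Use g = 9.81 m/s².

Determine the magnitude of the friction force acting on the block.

Normal force: N = m g cos θ = 113 × 9.81 × cos 43° = 810.7 N.
Parallel to the incline, ΣF = 0 gives f = m g sin θ + P = 756 + 1601 = 2357 N (up-slope positive).
Maximum static friction available: μ_s N = 0.3 × 810.7 = 243.2 N.
|2357| exceeds 243.2 N, so the block slips down-slope; friction is kinetic, f = μ_k N = 0.24×810.7 = 195 N.

f ≈ 195 N (up the incline)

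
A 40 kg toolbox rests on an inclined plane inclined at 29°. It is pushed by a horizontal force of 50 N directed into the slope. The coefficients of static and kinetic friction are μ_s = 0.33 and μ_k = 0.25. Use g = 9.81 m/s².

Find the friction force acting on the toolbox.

f ≈ 91.9 N (up the incline)

Resolve perpendicular to the incline: N = m g cos θ + P sin θ = 40×9.81×cos 29° + 50×sin 29° = 367.4 N.
Parallel to the incline: P cos θ − m g sin θ = 43.73 − 190.2 = -146.5 N; the friction needed to balance this is 146.5 N acting up the slope.
The limit of static friction is μ_s N = 121.3 N.
|f_req| = 146.5 > 121.3 N → the toolbox slides down the incline; f = μ_k N = 0.25 × 367.4 = 91.9 N.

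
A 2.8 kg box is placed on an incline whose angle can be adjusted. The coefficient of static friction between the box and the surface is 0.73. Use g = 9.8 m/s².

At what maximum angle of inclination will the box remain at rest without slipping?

At the slip threshold, m g sin θ = μ_s · m g cos θ, so tan θ = μ_s.
θ_max = arctan(0.73) = 36.1°.

θ_max ≈ 36.1°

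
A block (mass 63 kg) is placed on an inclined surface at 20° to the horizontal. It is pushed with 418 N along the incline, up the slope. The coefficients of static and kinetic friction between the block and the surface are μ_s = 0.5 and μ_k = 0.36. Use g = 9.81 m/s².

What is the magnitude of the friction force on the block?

f ≈ 207 N (down the incline)

Perpendicular to the surface, N = m g cos θ = 63·9.81·cos 20° = 580.8 N.
Parallel to the incline, ΣF = 0 gives f = m g sin θ − P = 211.4 − 418 = -206.6 N (up-slope positive).
Maximum static friction available: μ_s N = 0.5 × 580.8 = 290.4 N.
Since |-206.6| ≤ 290.4 N, no slip — friction simply equals what equilibrium demands.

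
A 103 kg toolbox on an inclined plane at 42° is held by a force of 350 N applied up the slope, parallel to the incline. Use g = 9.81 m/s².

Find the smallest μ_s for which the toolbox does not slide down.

N = m g cos θ = 750.9 N.
Friction must make up the shortfall along the incline: f = m g sin θ − P = 676.1 − 350 = 326.1 N.
At the threshold f = μ_s N, so μ_s,min = 326.1/750.9 = 0.434.

μ_s,min ≈ 0.434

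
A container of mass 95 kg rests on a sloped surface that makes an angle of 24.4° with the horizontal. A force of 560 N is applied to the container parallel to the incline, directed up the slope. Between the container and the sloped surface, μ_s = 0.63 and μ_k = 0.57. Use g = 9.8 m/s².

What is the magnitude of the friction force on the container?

Perpendicular to the surface, N = m g cos θ = 95·9.8·cos 24.4° = 847.8 N.
The friction needed for equilibrium is m g sin θ − P = 384.6 − 560 = -175.4 N, measured positive up-slope.
The static-friction ceiling is μ_s N = 0.63 × 847.8 = 534.1 N.
Since |-175.4| ≤ 534.1 N, static friction is sufficient; f equals the required value, not μ_s N.

f ≈ 175 N (down the incline)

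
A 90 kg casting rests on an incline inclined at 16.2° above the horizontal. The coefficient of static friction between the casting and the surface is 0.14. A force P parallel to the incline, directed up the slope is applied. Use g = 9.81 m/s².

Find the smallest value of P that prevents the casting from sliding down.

The casting tends to slide down (tan θ > μ_s), so at the point of impending slip friction acts up-slope at its limit: f = μ_s N.
P is parallel to the surface, so N = m g cos θ = 848 N.
Along the incline: P + μ_s N = m g sin θ, so P = 246 − 0.14×848 = 128 N.

P_min ≈ 128 N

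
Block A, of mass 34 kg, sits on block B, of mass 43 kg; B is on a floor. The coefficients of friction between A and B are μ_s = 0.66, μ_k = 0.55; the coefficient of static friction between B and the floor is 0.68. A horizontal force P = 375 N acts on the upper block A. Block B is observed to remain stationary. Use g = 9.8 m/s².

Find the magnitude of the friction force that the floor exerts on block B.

f ≈ 183 N

Between the blocks, N₁ = m_A g = 333.2 N.
So the A–B interface can sustain at most μ_s N₁ = 219.9 N of static friction.
P = 375 N exceeds that limit, so A slips over B and the interface friction becomes kinetic: f₁ = μ_k N₁ = 0.55×333.2 = 183 N.
By Newton's third law B feels 183 N forward from A. With B stationary, the floor's static friction on B balances it: f₂ = 183 N (well within μ_s(m_A+m_B)g = 513.1 N).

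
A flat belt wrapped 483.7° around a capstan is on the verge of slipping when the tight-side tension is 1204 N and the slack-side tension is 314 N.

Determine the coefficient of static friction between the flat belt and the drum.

T₂/T₁ = e^{μβ} → μ = ln(T₂/T₁)/β.
β = 483.7° = 8.442 rad.
μ = ln(1204/314)/8.442 = ln(3.834)/8.442 = 0.159.

μ ≈ 0.159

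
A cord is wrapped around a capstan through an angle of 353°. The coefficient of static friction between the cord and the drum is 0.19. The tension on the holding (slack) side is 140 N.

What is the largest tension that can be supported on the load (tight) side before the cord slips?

At impending slip the capstan equation gives T₂/T₁ = e^{μβ} with β in radians.
β = 353° × π/180 = 6.161 rad.
e^{μβ} = e^{0.19×6.161} = 3.224.
T₂ = T₁ · e^{μβ} = 140 × 3.224 = 451 N.

T_max ≈ 451 N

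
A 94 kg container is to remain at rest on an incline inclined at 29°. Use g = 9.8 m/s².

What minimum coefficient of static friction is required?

At the slip threshold m g sin θ = μ_s m g cos θ, so μ_s,min = tan θ.
μ_s,min = tan 29° = 0.554.

μ_s,min ≈ 0.554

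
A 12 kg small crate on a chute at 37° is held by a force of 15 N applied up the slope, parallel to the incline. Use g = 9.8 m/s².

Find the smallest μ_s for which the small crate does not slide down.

N = m g cos θ = 93.92 N.
Friction must make up the shortfall along the incline: f = m g sin θ − P = 70.77 − 15 = 55.77 N.
At the threshold f = μ_s N, so μ_s,min = 55.77/93.92 = 0.594.

μ_s,min ≈ 0.594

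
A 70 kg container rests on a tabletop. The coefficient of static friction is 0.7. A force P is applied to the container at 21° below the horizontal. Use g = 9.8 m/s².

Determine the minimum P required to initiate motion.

N = m g + P sin α (the push presses the container into the tabletop).
At impending slip, P cos α = μ_s N = μ_s (m g + P sin α).
Solving: P (cos α − μ_s sin α) = μ_s m g → P = 0.7×686/(cos 21° − 0.7 sin 21°) = 480/0.6827 = 703 N.

P ≈ 703 N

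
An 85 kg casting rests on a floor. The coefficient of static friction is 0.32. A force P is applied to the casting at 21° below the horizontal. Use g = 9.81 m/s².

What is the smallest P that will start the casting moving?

N = m g + P sin α (the push presses the casting into the floor).
At impending slip, P cos α = μ_s N = μ_s (m g + P sin α).
Solving: P (cos α − μ_s sin α) = μ_s m g → P = 0.32×834/(cos 21° − 0.32 sin 21°) = 267/0.8189 = 326 N.

P ≈ 326 N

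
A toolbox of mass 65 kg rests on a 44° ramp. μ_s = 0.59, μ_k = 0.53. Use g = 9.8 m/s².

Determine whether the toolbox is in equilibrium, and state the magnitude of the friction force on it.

f ≈ 243 N

N = m g cos θ = 458 N.
Down-slope weight component: m g sin θ = 442 N.
μ_s N = 270 N.
442 > 270 N, so it slides; kinetic friction f = μ_k N = 0.53×458 = 243 N.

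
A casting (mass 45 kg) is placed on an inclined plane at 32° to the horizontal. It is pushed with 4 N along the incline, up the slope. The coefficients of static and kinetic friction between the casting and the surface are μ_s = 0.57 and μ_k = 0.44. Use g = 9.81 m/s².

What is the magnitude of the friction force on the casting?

f ≈ 165 N (up the incline)

Perpendicular to the surface, N = m g cos θ = 45·9.81·cos 32° = 374.4 N.
Parallel to the incline, ΣF = 0 gives f = m g sin θ − P = 233.9 − 4 = 229.9 N (up-slope positive).
Maximum static friction available: μ_s N = 0.57 × 374.4 = 213.4 N.
|229.9| exceeds 213.4 N, so the casting slips down-slope; friction is kinetic, f = μ_k N = 0.44×374.4 = 165 N.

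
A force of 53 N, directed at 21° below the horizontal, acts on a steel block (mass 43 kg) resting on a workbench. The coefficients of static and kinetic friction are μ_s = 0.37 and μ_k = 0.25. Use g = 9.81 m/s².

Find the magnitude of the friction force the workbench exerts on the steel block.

N = m g + P sin α = 421.8 + 53×sin 21° = 440.8 N.
Horizontally, friction must balance P cos α = 49.48 N.
The static-friction limit is μ_s N = 163.1 N.
Since 49.48 N does not exceed the limit, the steel block stays at rest and f = 49.5 N.

f ≈ 49.5 N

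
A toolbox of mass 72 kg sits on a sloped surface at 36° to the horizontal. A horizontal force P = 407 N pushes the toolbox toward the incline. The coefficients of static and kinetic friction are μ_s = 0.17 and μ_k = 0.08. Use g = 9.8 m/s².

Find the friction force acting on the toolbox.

f ≈ 85.5 N (up the incline)

Resolve perpendicular to the incline: N = m g cos θ + P sin θ = 72×9.8×cos 36° + 407×sin 36° = 810.1 N.
Along the incline, the net driving force (taking up-slope positive) is P cos θ − m g sin θ = 329.3 − 414.7 = -85.47 N, so equilibrium requires friction f = 85.47 N (up-slope).
Maximum static friction: μ_s N = 0.17 × 810.1 = 137.7 N.
Since 85.47 N is within the 137.7 N limit, the toolbox stays put and friction is exactly 85.5 N.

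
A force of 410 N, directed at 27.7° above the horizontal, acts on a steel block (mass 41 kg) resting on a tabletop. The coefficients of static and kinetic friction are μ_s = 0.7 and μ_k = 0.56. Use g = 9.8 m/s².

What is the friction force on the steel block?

The vertical component of P reduces the normal force: N = m g − P sin α = 401.8 − 190.6 = 211.2 N.
For equilibrium, f = P cos α = 410×cos 27.7° = 363 N.
μ_s N = 0.7 × 211.2 = 147.9 N.
363 > 147.9 N → the steel block slides; f = μ_k N = 0.56×211.2 = 118 N.

f ≈ 118 N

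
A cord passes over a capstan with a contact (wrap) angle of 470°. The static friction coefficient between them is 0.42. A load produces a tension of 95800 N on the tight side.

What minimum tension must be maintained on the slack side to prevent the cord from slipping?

Capstan equation at impending slip: T_tight/T_slack = e^{μβ}.
β = 470° = 8.203 rad; e^{μβ} = e^{0.42×8.203} = 31.35.
T_slack = T_tight / e^{μβ} = 95800 / 31.35 = 3060 N.

T_min ≈ 3060 N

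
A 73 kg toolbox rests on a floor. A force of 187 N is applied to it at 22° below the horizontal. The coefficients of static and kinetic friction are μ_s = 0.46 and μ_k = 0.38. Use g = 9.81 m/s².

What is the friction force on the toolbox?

The vertical component of P adds to the normal force: N = m g + P sin α = 716.1 + 70.05 = 786.2 N.
The horizontal driving force is P cos α = 173.4 N, so equilibrium needs friction f = 173.4 N.
The static-friction limit is μ_s N = 361.6 N.
173.4 ≤ 361.6 N → static; friction equals the required 173 N.

f ≈ 173 N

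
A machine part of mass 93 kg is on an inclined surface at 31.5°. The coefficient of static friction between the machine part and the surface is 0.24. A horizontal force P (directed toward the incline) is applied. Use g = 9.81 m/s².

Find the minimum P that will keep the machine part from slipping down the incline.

P_min ≈ 297 N

The machine part tends to slide down (tan θ > μ_s), so at the point of impending slip friction acts up-slope at its limit: f = μ_s N.
Perpendicular to the incline: N = m g cos θ + P sin θ.
Along the incline: P cos θ + μ_s N = m g sin θ, i.e. P cos θ + μ_s (m g cos θ + P sin θ) = m g sin θ.
Solving, P (cos θ + μ_s sin θ) = m g (sin θ − μ_s cos θ), so P = 912×0.3179/0.978 = 297 N.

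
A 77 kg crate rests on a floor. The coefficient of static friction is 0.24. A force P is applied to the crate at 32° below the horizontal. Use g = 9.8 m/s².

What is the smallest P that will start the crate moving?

N = m g + P sin α (the push presses the crate into the floor).
At impending slip, P cos α = μ_s N = μ_s (m g + P sin α).
Solving: P (cos α − μ_s sin α) = μ_s m g → P = 0.24×755/(cos 32° − 0.24 sin 32°) = 181/0.7209 = 251 N.

P ≈ 251 N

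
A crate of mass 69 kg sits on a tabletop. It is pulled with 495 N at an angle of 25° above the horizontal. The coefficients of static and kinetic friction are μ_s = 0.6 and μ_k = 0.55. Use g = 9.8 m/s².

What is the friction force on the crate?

The vertical component of P reduces the normal force: N = m g − P sin α = 676.2 − 209.2 = 467 N.
For equilibrium, f = P cos α = 495×cos 25° = 448.6 N.
μ_s N = 0.6 × 467 = 280.2 N.
448.6 > 280.2 N → the crate slides; f = μ_k N = 0.55×467 = 257 N.

f ≈ 257 N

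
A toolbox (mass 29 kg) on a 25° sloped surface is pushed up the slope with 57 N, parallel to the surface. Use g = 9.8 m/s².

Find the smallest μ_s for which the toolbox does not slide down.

μ_s,min ≈ 0.245

N = m g cos θ = 257.6 N.
Friction must make up the shortfall along the incline: f = m g sin θ − P = 120.1 − 57 = 63.11 N.
At the threshold f = μ_s N, so μ_s,min = 63.11/257.6 = 0.245.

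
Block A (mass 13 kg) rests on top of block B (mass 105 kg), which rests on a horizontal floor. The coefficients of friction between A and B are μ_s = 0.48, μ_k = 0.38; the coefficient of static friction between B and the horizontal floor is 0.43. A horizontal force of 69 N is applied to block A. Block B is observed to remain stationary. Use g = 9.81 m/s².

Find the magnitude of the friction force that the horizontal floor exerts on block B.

f ≈ 48.5 N

The normal force B exerts on A is simply A's weight, N₁ = 127.5 N.
So the A–B interface can sustain at most μ_s N₁ = 61.21 N of static friction.
P = 69 N exceeds that limit, so A slips over B and the interface friction becomes kinetic: f₁ = μ_k N₁ = 0.38×127.5 = 48.5 N.
By Newton's third law B feels 48.5 N forward from A. With B stationary, the floor's static friction on B balances it: f₂ = 48.5 N (well within μ_s(m_A+m_B)g = 497.8 N).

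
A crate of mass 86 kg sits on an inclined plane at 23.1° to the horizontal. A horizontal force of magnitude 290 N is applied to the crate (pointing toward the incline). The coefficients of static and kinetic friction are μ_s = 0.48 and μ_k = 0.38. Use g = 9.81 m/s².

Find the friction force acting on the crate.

The horizontal push has a component P sin θ into the surface, so N = m g cos θ + P sin θ = 776 + 113.8 = 889.8 N.
Along the incline, the net driving force (taking up-slope positive) is P cos θ − m g sin θ = 266.7 − 331 = -64.25 N, so equilibrium requires friction f = 64.25 N (up-slope).
Maximum static friction: μ_s N = 0.48 × 889.8 = 427.1 N.
Since 64.25 N is within the 427.1 N limit, the crate stays put and friction is exactly 64.3 N.

f ≈ 64.3 N (up the incline)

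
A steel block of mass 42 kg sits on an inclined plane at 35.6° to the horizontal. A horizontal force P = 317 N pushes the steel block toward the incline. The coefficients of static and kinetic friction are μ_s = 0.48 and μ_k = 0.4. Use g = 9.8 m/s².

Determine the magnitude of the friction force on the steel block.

f ≈ 18.2 N (down the incline)

Resolve perpendicular to the incline: N = m g cos θ + P sin θ = 42×9.8×cos 35.6° + 317×sin 35.6° = 519.2 N.
Parallel to the incline: P cos θ − m g sin θ = 257.8 − 239.6 = 18.15 N; the friction needed to balance this is 18.15 N acting down the slope.
The limit of static friction is μ_s N = 249.2 N.
|f_req| = 18.15 ≤ 249.2 N → the steel block is in equilibrium; friction equals the required value.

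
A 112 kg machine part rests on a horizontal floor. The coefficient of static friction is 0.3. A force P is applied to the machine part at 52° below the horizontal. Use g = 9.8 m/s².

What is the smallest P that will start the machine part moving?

P ≈ 868 N

N = m g + P sin α (the push presses the machine part into the horizontal floor).
At impending slip, P cos α = μ_s N = μ_s (m g + P sin α).
Solving: P (cos α − μ_s sin α) = μ_s m g → P = 0.3×1100/(cos 52° − 0.3 sin 52°) = 329/0.3793 = 868 N.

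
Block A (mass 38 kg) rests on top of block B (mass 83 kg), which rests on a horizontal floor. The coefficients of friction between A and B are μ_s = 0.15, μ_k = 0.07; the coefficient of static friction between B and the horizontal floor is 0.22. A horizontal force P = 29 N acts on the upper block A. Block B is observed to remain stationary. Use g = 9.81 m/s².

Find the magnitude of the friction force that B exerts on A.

f ≈ 29 N

The normal force B exerts on A is simply A's weight, N₁ = 372.8 N.
So the A–B interface can sustain at most μ_s N₁ = 55.92 N of static friction.
Since P = 29 N ≤ 55.92 N, A does not slip on B; friction on A equals P = 29 N.
By Newton's third law B feels 29 N forward from A. With B stationary, the floor's static friction on B balances it: f₂ = 29 N (well within μ_s(m_A+m_B)g = 261.1 N).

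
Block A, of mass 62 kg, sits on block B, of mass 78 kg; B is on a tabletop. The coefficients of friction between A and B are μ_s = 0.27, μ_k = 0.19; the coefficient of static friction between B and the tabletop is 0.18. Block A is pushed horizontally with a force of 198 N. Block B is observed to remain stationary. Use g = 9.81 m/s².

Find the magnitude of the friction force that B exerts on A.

f ≈ 116 N

Between the blocks, N₁ = m_A g = 608.2 N.
So the A–B interface can sustain at most μ_s N₁ = 164.2 N of static friction.
Since P = 198 N > 164.2 N, A slides on B; the A–B friction is kinetic: f₁ = μ_k N₁ = 0.19×608.2 = 116 N.
B experiences an equal 116 N forward from A (third law). B is in equilibrium, so the floor supplies f₂ = 116 N of static friction (limit μ_s(m_A+m_B)g = 247.2 N, not exceeded).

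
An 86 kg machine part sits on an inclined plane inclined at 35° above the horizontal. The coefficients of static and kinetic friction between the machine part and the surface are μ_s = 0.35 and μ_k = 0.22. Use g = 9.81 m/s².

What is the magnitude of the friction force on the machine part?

f ≈ 152 N (up the incline)

Perpendicular to the surface, N = m g cos θ = 86·9.81·cos 35° = 691.1 N.
For equilibrium along the incline, friction must balance the weight component: f = m g sin θ = 483.9 N up the slope.
The static-friction ceiling is μ_s N = 0.35 × 691.1 = 241.9 N.
Since |483.9| > 241.9 N, static friction cannot hold it; the machine part slides down the incline and kinetic friction applies: f = μ_k N = 0.22 × 691.1 = 152 N.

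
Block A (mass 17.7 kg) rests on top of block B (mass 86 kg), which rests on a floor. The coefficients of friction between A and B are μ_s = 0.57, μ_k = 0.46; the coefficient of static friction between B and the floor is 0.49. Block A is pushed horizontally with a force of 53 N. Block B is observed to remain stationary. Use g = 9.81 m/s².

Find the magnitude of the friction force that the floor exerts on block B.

f ≈ 53 N

Normal force at the A–B interface: N₁ = m_A g = 173.6 N.
So the A–B interface can sustain at most μ_s N₁ = 98.97 N of static friction.
Since P = 53 N ≤ 98.97 N, A does not slip on B; friction on A equals P = 53 N.
By Newton's third law B feels 53 N forward from A. With B stationary, the floor's static friction on B balances it: f₂ = 53 N (well within μ_s(m_A+m_B)g = 498.5 N).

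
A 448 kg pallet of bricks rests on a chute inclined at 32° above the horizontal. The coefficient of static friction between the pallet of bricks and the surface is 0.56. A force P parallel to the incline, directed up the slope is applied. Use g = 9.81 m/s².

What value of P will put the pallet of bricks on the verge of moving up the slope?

P ≈ 4420 N

At impending motion up the slope, friction acts down-slope at its limit: f = μ_s N.
P is parallel to the surface, so N = m g cos θ = 3730 N.
Along the incline: P = m g sin θ + μ_s N = 2330 + 0.56×3730 = 4420 N.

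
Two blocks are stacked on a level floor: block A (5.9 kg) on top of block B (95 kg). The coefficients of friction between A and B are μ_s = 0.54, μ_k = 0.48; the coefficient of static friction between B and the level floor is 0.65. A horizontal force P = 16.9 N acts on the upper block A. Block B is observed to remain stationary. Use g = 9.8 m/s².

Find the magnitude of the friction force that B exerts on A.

f ≈ 16.9 N

Normal force at the A–B interface: N₁ = m_A g = 57.82 N.
Maximum static friction on A from B: μ_s N₁ = 0.54×57.82 = 31.22 N.
P = 16.9 N is within that limit, so A and B move together (both at rest); the A–B friction is simply f₁ = P = 16.9 N.
By Newton's third law B feels 16.9 N forward from A. With B stationary, the floor's static friction on B balances it: f₂ = 16.9 N (well within μ_s(m_A+m_B)g = 642.7 N).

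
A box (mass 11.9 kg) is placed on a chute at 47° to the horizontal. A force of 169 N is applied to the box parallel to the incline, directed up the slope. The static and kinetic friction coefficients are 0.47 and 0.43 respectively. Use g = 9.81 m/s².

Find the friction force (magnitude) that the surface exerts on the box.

f ≈ 34.2 N (down the incline)

The normal reaction is N = m g cos θ = 79.62 N.
Parallel to the incline, ΣF = 0 gives f = m g sin θ − P = 85.38 − 169 = -83.62 N (up-slope positive).
Maximum static friction available: μ_s N = 0.47 × 79.62 = 37.42 N.
Since |-83.62| > 37.42 N, static friction cannot hold it; the box slides up the incline and kinetic friction applies: f = μ_k N = 0.43 × 79.62 = 34.2 N.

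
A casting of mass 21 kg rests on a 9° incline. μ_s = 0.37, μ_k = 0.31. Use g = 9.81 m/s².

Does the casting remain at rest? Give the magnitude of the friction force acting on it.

N = m g cos θ = 203 N.
Down-slope weight component: m g sin θ = 32.2 N.
μ_s N = 75.3 N.
32.2 ≤ 75.3 N, so it stays put; friction = 32.2 N.

f ≈ 32.2 N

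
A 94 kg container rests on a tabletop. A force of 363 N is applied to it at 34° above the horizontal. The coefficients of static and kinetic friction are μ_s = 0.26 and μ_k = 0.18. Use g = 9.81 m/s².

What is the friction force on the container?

Vertical equilibrium gives N = m g − P sin α = 719.2 N.
For equilibrium, f = P cos α = 363×cos 34° = 300.9 N.
The static-friction limit is μ_s N = 187 N.
300.9 > 187 N → the container slides; f = μ_k N = 0.18×719.2 = 129 N.

f ≈ 129 N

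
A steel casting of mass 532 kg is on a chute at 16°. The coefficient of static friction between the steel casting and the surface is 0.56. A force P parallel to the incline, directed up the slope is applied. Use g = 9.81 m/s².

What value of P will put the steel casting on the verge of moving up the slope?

P ≈ 4250 N

At impending motion up the slope, friction acts down-slope at its limit: f = μ_s N.
P is parallel to the surface, so N = m g cos θ = 5020 N.
Along the incline: P = m g sin θ + μ_s N = 1440 + 0.56×5020 = 4250 N.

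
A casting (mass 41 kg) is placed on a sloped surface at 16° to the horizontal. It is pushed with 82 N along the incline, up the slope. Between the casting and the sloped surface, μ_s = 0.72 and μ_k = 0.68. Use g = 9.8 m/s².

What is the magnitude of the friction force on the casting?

f ≈ 28.8 N (up the incline)

The normal reaction is N = m g cos θ = 386.2 N.
The friction needed for equilibrium is m g sin θ − P = 110.8 − 82 = 28.75 N, measured positive up-slope.
Maximum static friction available: μ_s N = 0.72 × 386.2 = 278.1 N.
Since |28.75| ≤ 278.1 N, no slip — friction simply equals what equilibrium demands.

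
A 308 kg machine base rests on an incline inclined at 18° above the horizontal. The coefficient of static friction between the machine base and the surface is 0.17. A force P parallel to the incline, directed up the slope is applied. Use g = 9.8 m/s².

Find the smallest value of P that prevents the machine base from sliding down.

P_min ≈ 445 N

The machine base tends to slide down (tan θ > μ_s), so at the point of impending slip friction acts up-slope at its limit: f = μ_s N.
P is parallel to the surface, so N = m g cos θ = 2870 N.
Along the incline: P + μ_s N = m g sin θ, so P = 933 − 0.17×2870 = 445 N.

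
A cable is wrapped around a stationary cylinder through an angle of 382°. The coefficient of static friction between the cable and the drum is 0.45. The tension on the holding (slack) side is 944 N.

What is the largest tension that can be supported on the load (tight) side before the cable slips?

At impending slip the capstan equation gives T₂/T₁ = e^{μβ} with β in radians.
β = 382° × π/180 = 6.667 rad.
e^{μβ} = e^{0.45×6.667} = 20.09.
T₂ = T₁ · e^{μβ} = 944 × 20.09 = 19000 N.

T_max ≈ 19000 N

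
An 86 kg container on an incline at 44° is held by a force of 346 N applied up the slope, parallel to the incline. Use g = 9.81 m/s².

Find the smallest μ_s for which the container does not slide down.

μ_s,min ≈ 0.396

N = m g cos θ = 606.9 N.
Friction must make up the shortfall along the incline: f = m g sin θ − P = 586.1 − 346 = 240.1 N.
At the threshold f = μ_s N, so μ_s,min = 240.1/606.9 = 0.396.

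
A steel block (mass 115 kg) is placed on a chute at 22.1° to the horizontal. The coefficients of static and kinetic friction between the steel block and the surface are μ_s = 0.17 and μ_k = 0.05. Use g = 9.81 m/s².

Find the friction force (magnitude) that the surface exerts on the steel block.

The normal reaction is N = m g cos θ = 1045 N.
For equilibrium along the incline, friction must balance the weight component: f = m g sin θ = 424.4 N up the slope.
Static friction can supply at most μ_s N = 177.7 N.
|424.4| exceeds 177.7 N, so the steel block slips down-slope; friction is kinetic, f = μ_k N = 0.05×1045 = 52.3 N.

f ≈ 52.3 N (up the incline)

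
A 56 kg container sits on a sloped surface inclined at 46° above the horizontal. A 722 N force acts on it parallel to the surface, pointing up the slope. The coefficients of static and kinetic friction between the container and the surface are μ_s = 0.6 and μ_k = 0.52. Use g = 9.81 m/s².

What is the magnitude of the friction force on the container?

Normal force: N = m g cos θ = 56 × 9.81 × cos 46° = 381.6 N.
The friction needed for equilibrium is m g sin θ − P = 395.2 − 722 = -326.8 N, measured positive up-slope.
The static-friction ceiling is μ_s N = 0.6 × 381.6 = 229 N.
Since |-326.8| > 229 N, static friction cannot hold it; the container slides up the incline and kinetic friction applies: f = μ_k N = 0.52 × 381.6 = 198 N.

f ≈ 198 N (down the incline)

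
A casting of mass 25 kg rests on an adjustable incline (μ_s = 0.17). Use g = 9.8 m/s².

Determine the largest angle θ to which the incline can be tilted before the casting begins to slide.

θ_max ≈ 9.65°

At the slip threshold, m g sin θ = μ_s · m g cos θ, so tan θ = μ_s.
θ_max = arctan(0.17) = 9.65°.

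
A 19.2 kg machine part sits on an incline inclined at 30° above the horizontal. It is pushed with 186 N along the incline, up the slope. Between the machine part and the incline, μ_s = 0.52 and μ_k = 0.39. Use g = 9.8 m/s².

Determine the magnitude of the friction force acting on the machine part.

f ≈ 63.6 N (down the incline)

The normal reaction is N = m g cos θ = 163 N.
The friction needed for equilibrium is m g sin θ − P = 94.08 − 186 = -91.92 N, measured positive up-slope.
Static friction can supply at most μ_s N = 84.73 N.
|-91.92| exceeds 84.73 N, so the machine part slips up-slope; friction is kinetic, f = μ_k N = 0.39×163 = 63.6 N.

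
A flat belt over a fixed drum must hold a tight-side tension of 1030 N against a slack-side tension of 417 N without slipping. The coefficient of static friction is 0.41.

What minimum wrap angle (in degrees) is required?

T₂/T₁ = e^{μβ} → β = ln(T₂/T₁)/μ.
β = ln(1030/417)/0.41 = 0.9042/0.41 = 2.205 rad.
In degrees: β = 2.205 × 180/π = 126°.

β_min ≈ 126°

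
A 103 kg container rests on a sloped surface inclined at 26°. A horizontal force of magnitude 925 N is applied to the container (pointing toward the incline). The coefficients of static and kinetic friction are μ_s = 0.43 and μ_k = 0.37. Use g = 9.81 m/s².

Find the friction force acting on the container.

f ≈ 388 N (down the incline)

The horizontal push has a component P sin θ into the surface, so N = m g cos θ + P sin θ = 908.2 + 405.5 = 1314 N.
Along the incline, the net driving force (taking up-slope positive) is P cos θ − m g sin θ = 831.4 − 442.9 = 388.4 N, so equilibrium requires friction f = -388.4 N (down-slope).
The limit of static friction is μ_s N = 564.9 N.
Since 388.4 N is within the 564.9 N limit, the container stays put and friction is exactly 388 N.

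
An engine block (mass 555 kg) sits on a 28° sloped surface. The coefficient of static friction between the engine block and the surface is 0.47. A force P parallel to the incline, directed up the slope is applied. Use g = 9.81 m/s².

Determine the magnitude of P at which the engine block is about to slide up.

P ≈ 4820 N

At impending motion up the slope, friction acts down-slope at its limit: f = μ_s N.
P is parallel to the surface, so N = m g cos θ = 4810 N.
Along the incline: P = m g sin θ + μ_s N = 2560 + 0.47×4810 = 4820 N.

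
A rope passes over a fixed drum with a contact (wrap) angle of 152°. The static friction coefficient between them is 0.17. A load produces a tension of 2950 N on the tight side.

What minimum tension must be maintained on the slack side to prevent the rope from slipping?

T_min ≈ 1880 N

Capstan equation at impending slip: T_tight/T_slack = e^{μβ}.
β = 152° = 2.653 rad; e^{μβ} = e^{0.17×2.653} = 1.57.
T_slack = T_tight / e^{μβ} = 2950 / 1.57 = 1880 N.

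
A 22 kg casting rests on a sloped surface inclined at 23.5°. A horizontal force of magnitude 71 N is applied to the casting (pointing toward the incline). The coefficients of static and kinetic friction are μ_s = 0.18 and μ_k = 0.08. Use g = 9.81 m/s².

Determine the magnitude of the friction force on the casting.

f ≈ 20.9 N (up the incline)

Resolve perpendicular to the incline: N = m g cos θ + P sin θ = 22×9.81×cos 23.5° + 71×sin 23.5° = 226.2 N.
Parallel to the incline: P cos θ − m g sin θ = 65.11 − 86.06 = -20.95 N; the friction needed to balance this is 20.95 N acting up the slope.
The limit of static friction is μ_s N = 40.72 N.
|f_req| = 20.95 ≤ 40.72 N → the casting is in equilibrium; friction equals the required value.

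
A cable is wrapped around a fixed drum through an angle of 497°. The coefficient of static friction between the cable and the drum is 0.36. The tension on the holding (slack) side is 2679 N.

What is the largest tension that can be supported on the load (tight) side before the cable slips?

At impending slip the capstan equation gives T₂/T₁ = e^{μβ} with β in radians.
β = 497° × π/180 = 8.674 rad.
e^{μβ} = e^{0.36×8.674} = 22.71.
T₂ = T₁ · e^{μβ} = 2679 × 22.71 = 60800 N.

T_max ≈ 60800 N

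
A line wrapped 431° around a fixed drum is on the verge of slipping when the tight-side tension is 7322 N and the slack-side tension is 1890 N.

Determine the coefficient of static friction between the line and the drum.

T₂/T₁ = e^{μβ} → μ = ln(T₂/T₁)/β.
β = 431° = 7.522 rad.
μ = ln(7322/1890)/7.522 = ln(3.874)/7.522 = 0.18.

μ ≈ 0.18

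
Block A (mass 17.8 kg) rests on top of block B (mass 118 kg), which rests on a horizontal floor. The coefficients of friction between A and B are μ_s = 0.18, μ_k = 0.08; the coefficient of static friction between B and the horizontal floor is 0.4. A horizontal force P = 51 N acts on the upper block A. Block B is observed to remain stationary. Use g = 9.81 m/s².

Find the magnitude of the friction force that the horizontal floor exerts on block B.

f ≈ 14 N

Between the blocks, N₁ = m_A g = 174.6 N.
Maximum static friction on A from B: μ_s N₁ = 0.18×174.6 = 31.43 N.
P = 51 N exceeds that limit, so A slips over B and the interface friction becomes kinetic: f₁ = μ_k N₁ = 0.08×174.6 = 14 N.
By Newton's third law B feels 14 N forward from A. With B stationary, the floor's static friction on B balances it: f₂ = 14 N (well within μ_s(m_A+m_B)g = 532.9 N).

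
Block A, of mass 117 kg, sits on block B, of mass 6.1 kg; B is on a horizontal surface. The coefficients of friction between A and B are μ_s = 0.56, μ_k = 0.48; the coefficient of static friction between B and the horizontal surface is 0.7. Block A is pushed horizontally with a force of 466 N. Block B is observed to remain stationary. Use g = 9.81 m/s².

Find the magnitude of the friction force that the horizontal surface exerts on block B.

f ≈ 466 N

Normal force at the A–B interface: N₁ = m_A g = 1148 N.
So the A–B interface can sustain at most μ_s N₁ = 642.8 N of static friction.
Since P = 466 N ≤ 642.8 N, A does not slip on B; friction on A equals P = 466 N.
By Newton's third law B feels 466 N forward from A. With B stationary, the floor's static friction on B balances it: f₂ = 466 N (well within μ_s(m_A+m_B)g = 845.3 N).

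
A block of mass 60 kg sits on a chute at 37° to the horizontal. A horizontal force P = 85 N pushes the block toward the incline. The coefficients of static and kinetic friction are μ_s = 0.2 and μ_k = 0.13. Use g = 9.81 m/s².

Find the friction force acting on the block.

The horizontal push has a component P sin θ into the surface, so N = m g cos θ + P sin θ = 470.1 + 51.15 = 521.2 N.
Parallel to the incline: P cos θ − m g sin θ = 67.88 − 354.2 = -286.3 N; the friction needed to balance this is 286.3 N acting up the slope.
Maximum static friction: μ_s N = 0.2 × 521.2 = 104.2 N.
The required 286.3 N exceeds the static limit, so the block slides down-slope and f = μ_k N = 0.13×521.2 = 67.8 N.

f ≈ 67.8 N (up the incline)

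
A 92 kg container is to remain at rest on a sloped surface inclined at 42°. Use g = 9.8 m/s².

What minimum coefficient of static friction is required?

At the slip threshold m g sin θ = μ_s m g cos θ, so μ_s,min = tan θ.
μ_s,min = tan 42° = 0.9.

μ_s,min ≈ 0.9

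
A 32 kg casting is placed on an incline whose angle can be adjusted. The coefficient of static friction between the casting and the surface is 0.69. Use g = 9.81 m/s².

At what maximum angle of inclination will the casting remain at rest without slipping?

θ_max ≈ 34.6°

At the slip threshold, m g sin θ = μ_s · m g cos θ, so tan θ = μ_s.
θ_max = arctan(0.69) = 34.6°.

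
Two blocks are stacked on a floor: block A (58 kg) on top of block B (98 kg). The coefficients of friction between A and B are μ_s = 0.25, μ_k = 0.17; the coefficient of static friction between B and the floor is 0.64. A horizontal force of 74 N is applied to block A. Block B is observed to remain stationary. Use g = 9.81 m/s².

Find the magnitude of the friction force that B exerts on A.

f ≈ 74 N

The normal force B exerts on A is simply A's weight, N₁ = 569 N.
So the A–B interface can sustain at most μ_s N₁ = 142.2 N of static friction.
Since P = 74 N ≤ 142.2 N, A does not slip on B; friction on A equals P = 74 N.
By Newton's third law B feels 74 N forward from A. With B stationary, the floor's static friction on B balances it: f₂ = 74 N (well within μ_s(m_A+m_B)g = 979.4 N).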